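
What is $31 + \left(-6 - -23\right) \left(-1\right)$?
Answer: $14$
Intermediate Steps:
$31 + \left(-6 - -23\right) \left(-1\right) = 31 + \left(-6 + 23\right) \left(-1\right) = 31 + 17 \left(-1\right) = 31 - 17 = 14$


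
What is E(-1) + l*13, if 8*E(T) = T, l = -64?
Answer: -6657/8 ≈ -832.13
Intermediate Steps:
E(T) = T/8
E(-1) + l*13 = (⅛)*(-1) - 64*13 = -⅛ - 832 = -6657/8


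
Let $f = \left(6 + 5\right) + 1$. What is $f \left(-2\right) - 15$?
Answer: $-39$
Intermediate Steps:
$f = 12$ ($f = 11 + 1 = 12$)
$f \left(-2\right) - 15 = 12 \left(-2\right) - 15 = -24 - 15 = -39$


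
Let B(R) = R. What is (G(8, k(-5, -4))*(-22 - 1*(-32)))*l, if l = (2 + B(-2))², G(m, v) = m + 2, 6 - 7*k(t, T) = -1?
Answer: 0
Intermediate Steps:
k(t, T) = 1 (k(t, T) = 6/7 - ⅐*(-1) = 6/7 + ⅐ = 1)
G(m, v) = 2 + m
l = 0 (l = (2 - 2)² = 0² = 0)
(G(8, k(-5, -4))*(-22 - 1*(-32)))*l = ((2 + 8)*(-22 - 1*(-32)))*0 = (10*(-22 + 32))*0 = (10*10)*0 = 100*0 = 0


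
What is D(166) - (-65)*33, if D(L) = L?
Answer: 2311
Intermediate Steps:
D(166) - (-65)*33 = 166 - (-65)*33 = 166 - 1*(-2145) = 166 + 2145 = 2311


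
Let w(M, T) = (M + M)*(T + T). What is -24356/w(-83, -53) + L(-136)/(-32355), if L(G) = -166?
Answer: -196279361/142329645 ≈ -1.3790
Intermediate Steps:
w(M, T) = 4*M*T (w(M, T) = (2*M)*(2*T) = 4*M*T)
-24356/w(-83, -53) + L(-136)/(-32355) = -24356/(4*(-83)*(-53)) - 166/(-32355) = -24356/17596 - 166*(-1/32355) = -24356*1/17596 + 166/32355 = -6089/4399 + 166/32355 = -196279361/142329645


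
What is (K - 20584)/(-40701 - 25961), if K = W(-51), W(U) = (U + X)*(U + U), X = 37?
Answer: 9578/33331 ≈ 0.28736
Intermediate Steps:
W(U) = 2*U*(37 + U) (W(U) = (U + 37)*(U + U) = (37 + U)*(2*U) = 2*U*(37 + U))
K = 1428 (K = 2*(-51)*(37 - 51) = 2*(-51)*(-14) = 1428)
(K - 20584)/(-40701 - 25961) = (1428 - 20584)/(-40701 - 25961) = -19156/(-66662) = -19156*(-1/66662) = 9578/33331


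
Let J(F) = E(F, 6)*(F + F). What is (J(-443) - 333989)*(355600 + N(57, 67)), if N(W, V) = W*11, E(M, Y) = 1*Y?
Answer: -120869602235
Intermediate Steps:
E(M, Y) = Y
J(F) = 12*F (J(F) = 6*(F + F) = 6*(2*F) = 12*F)
N(W, V) = 11*W
(J(-443) - 333989)*(355600 + N(57, 67)) = (12*(-443) - 333989)*(355600 + 11*57) = (-5316 - 333989)*(355600 + 627) = -339305*356227 = -120869602235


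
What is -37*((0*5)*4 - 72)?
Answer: 2664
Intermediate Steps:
-37*((0*5)*4 - 72) = -37*(0*4 - 72) = -37*(0 - 72) = -37*(-72) = 2664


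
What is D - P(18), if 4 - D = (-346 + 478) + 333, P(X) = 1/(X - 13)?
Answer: -2306/5 ≈ -461.20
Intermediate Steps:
P(X) = 1/(-13 + X)
D = -461 (D = 4 - ((-346 + 478) + 333) = 4 - (132 + 333) = 4 - 1*465 = 4 - 465 = -461)
D - P(18) = -461 - 1/(-13 + 18) = -461 - 1/5 = -2306/5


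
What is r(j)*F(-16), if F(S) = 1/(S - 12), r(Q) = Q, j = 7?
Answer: -¼ ≈ -0.25000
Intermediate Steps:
F(S) = 1/(-12 + S)
r(j)*F(-16) = 7/(-12 - 16) = 7/(-28) = 7*(-1/28) = -¼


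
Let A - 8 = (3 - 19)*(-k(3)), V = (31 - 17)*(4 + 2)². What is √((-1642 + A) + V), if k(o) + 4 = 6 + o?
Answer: 5*I*√42 ≈ 32.404*I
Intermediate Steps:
k(o) = 2 + o (k(o) = -4 + (6 + o) = 2 + o)
V = 504 (V = 14*6² = 14*36 = 504)
A = 88 (A = 8 + (3 - 19)*(-(2 + 3)) = 8 - (-16)*5 = 8 - 16*(-5) = 8 + 80 = 88)
√((-1642 + A) + V) = √((-1642 + 88) + 504) = √(-1554 + 504) = √(-1050) = 5*I*√42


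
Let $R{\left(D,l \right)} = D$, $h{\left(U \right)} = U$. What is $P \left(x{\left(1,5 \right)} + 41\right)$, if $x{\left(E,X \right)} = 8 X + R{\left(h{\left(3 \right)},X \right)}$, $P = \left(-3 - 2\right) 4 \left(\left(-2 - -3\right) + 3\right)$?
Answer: $-6720$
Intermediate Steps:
$P = -80$ ($P = \left(-5\right) 4 \left(\left(-2 + 3\right) + 3\right) = - 20 \left(1 + 3\right) = \left(-20\right) 4 = -80$)
$x{\left(E,X \right)} = 3 + 8 X$ ($x{\left(E,X \right)} = 8 X + 3 = 3 + 8 X$)
$P \left(x{\left(1,5 \right)} + 41\right) = - 80 \left(\left(3 + 8 \cdot 5\right) + 41\right) = - 80 \left(\left(3 + 40\right) + 41\right) = - 80 \left(43 + 41\right) = \left(-80\right) 84 = -6720$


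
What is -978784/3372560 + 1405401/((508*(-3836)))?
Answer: -415446489497/410754200080 ≈ -1.0114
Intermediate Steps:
-978784/3372560 + 1405401/((508*(-3836))) = -978784*1/3372560 + 1405401/(-1948688) = -61174/210785 + 1405401*(-1/1948688) = -61174/210785 - 1405401/1948688 = -415446489497/410754200080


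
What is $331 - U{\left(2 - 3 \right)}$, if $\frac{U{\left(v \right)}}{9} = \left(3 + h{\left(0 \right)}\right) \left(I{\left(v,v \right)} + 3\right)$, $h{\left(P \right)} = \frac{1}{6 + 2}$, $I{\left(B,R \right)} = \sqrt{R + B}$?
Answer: $\frac{1973}{8} - \frac{225 i \sqrt{2}}{8} \approx 246.63 - 39.775 i$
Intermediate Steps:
$I{\left(B,R \right)} = \sqrt{B + R}$
$h{\left(P \right)} = \frac{1}{8}$
$U{\left(v \right)} = \frac{675}{8} + \frac{225 \sqrt{2} \sqrt{v}}{8}$ ($U{\left(v \right)} = 9 \left(3 + \frac{1}{8}\right) \left(\sqrt{v + v} + 3\right) = 9 \frac{25 \left(\sqrt{2 v} + 3\right)}{8} = 9 \frac{25 \left(\sqrt{2} \sqrt{v} + 3\right)}{8} = 9 \frac{25 \left(3 + \sqrt{2} \sqrt{v}\right)}{8} = 9 \left(\frac{75}{8} + \frac{25 \sqrt{2} \sqrt{v}}{8}\right) = \frac{675}{8} + \frac{225 \sqrt{2} \sqrt{v}}{8}$)
$331 - U{\left(2 - 3 \right)} = 331 - \left(\frac{675}{8} + \frac{225 \sqrt{2} \sqrt{2 - 3}}{8}\right) = 331 - \left(\frac{675}{8} + \frac{225 \sqrt{2} \sqrt{-1}}{8}\right) = 331 - \left(\frac{675}{8} + \frac{225 \sqrt{2} i}{8}\right) = 331 - \left(\frac{675}{8} + \frac{225 i \sqrt{2}}{8}\right) = \frac{1973}{8} - \frac{225 i \sqrt{2}}{8}$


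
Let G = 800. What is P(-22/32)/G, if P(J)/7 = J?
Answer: -77/12800 ≈ -0.0060156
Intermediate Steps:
P(J) = 7*J
P(-22/32)/G = (7*(-22/32))/800 = (7*(-22*1/32))*(1/800) = (7*(-11/16))*(1/800) = -77/16*1/800 = -77/12800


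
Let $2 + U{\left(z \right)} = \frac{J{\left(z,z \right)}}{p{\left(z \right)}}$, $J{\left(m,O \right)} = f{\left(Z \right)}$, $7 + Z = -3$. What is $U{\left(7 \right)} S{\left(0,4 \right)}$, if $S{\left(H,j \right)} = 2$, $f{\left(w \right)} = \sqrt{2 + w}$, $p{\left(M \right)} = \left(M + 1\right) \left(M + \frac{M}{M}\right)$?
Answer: $-4 + \frac{i \sqrt{2}}{16} \approx -4.0 + 0.088388 i$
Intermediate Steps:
$Z = -10$ ($Z = -7 - 3 = -10$)
$p{\left(M \right)} = \left(1 + M\right)^{2}$ ($p{\left(M \right)} = \left(1 + M\right) \left(M + 1\right) = \left(1 + M\right) \left(1 + M\right) = \left(1 + M\right)^{2}$)
$J{\left(m,O \right)} = 2 i \sqrt{2}$ ($J{\left(m,O \right)} = \sqrt{2 - 10} = \sqrt{-8} = 2 i \sqrt{2}$)
$U{\left(z \right)} = -2 + \frac{2 i \sqrt{2}}{1 + z^{2} + 2 z}$
$U{\left(7 \right)} S{\left(0,4 \right)} = \frac{2 \left(-1 - 7^{2} - 14 + i \sqrt{2}\right)}{1 + 7^{2} + 2 \cdot 7} \cdot 2 = \frac{2 \left(-1 - 49 - 14 + i \sqrt{2}\right)}{1 + 49 + 14} \cdot 2 = \frac{2 \left(-1 - 49 - 14 + i \sqrt{2}\right)}{64} \cdot 2 = 2 \cdot \frac{1}{64} \left(-64 + i \sqrt{2}\right) 2 = \left(-2 + \frac{i \sqrt{2}}{32}\right) 2 = -4 + \frac{i \sqrt{2}}{16}$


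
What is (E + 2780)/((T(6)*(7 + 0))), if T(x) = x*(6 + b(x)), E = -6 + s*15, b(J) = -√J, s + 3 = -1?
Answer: 1357/105 + 1357*√6/630 ≈ 18.200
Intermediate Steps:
s = -4 (s = -3 - 1 = -4)
E = -66 (E = -6 - 4*15 = -6 - 60 = -66)
T(x) = x*(6 - √x)
(E + 2780)/((T(6)*(7 + 0))) = (-66 + 2780)/(((-6^(3/2) + 6*6)*(7 + 0))) = 2714/(((-6*√6 + 36)*7)) = 2714/(((36 - 6*√6)*7)) = 2714/(252 - 42*√6)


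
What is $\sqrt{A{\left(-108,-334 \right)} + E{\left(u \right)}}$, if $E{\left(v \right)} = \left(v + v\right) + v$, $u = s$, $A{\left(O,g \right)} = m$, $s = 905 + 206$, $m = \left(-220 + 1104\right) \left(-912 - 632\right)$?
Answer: $7 i \sqrt{27787} \approx 1166.9 i$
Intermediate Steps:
$m = -1364896$ ($m = 884 \left(-1544\right) = -1364896$)
$s = 1111$
$A{\left(O,g \right)} = -1364896$
$u = 1111$
$E{\left(v \right)} = 3 v$ ($E{\left(v \right)} = 2 v + v = 3 v$)
$\sqrt{A{\left(-108,-334 \right)} + E{\left(u \right)}} = \sqrt{-1364896 + 3 \cdot 1111} = \sqrt{-1364896 + 3333} = \sqrt{-1361563} = 7 i \sqrt{27787}$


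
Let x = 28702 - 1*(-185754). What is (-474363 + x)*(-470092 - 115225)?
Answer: 152127985519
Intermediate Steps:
x = 214456 (x = 28702 + 185754 = 214456)
(-474363 + x)*(-470092 - 115225) = (-474363 + 214456)*(-470092 - 115225) = -259907*(-585317) = 152127985519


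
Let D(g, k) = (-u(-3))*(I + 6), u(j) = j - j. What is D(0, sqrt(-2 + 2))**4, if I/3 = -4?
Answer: 0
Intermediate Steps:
I = -12 (I = 3*(-4) = -12)
u(j) = 0
D(g, k) = 0 (D(g, k) = (-1*0)*(-12 + 6) = 0*(-6) = 0)
D(0, sqrt(-2 + 2))**4 = 0**4 = 0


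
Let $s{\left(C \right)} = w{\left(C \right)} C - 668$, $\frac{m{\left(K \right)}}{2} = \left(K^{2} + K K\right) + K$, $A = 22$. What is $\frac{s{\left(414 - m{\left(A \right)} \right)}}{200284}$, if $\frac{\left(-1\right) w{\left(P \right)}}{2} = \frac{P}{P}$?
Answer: $\frac{88}{7153} \approx 0.012303$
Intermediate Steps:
$m{\left(K \right)} = 2 K + 4 K^{2}$ ($m{\left(K \right)} = 2 \left(\left(K^{2} + K K\right) + K\right) = 2 \left(\left(K^{2} + K^{2}\right) + K\right) = 2 \left(2 K^{2} + K\right) = 2 \left(K + 2 K^{2}\right) = 2 K + 4 K^{2}$)
$w{\left(P \right)} = -2$ ($w{\left(P \right)} = - 2 \frac{P}{P} = \left(-2\right) 1 = -2$)
$s{\left(C \right)} = -668 - 2 C$ ($s{\left(C \right)} = - 2 C - 668 = -668 - 2 C$)
$\frac{s{\left(414 - m{\left(A \right)} \right)}}{200284} = \frac{-668 - 2 \left(414 - 2 \cdot 22 \left(1 + 2 \cdot 22\right)\right)}{200284} = \left(-668 - 2 \left(414 - 2 \cdot 22 \left(1 + 44\right)\right)\right) \frac{1}{200284} = \left(-668 - 2 \left(414 - 2 \cdot 22 \cdot 45\right)\right) \frac{1}{200284} = \left(-668 - 2 \left(414 - 1980\right)\right) \frac{1}{200284} = \left(-668 - -3132\right) \frac{1}{200284} = \left(-668 + 3132\right) \frac{1}{200284} = 2464 \cdot \frac{1}{200284} = \frac{88}{7153}$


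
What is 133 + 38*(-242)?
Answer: -9063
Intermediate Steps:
133 + 38*(-242) = 133 - 9196 = -9063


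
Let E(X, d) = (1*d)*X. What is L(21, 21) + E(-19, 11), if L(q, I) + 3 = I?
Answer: -191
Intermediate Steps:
L(q, I) = -3 + I
E(X, d) = X*d (E(X, d) = d*X = X*d)
L(21, 21) + E(-19, 11) = (-3 + 21) - 19*11 = 18 - 209 = -191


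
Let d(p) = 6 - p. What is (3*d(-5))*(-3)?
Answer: -99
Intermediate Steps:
(3*d(-5))*(-3) = (3*(6 - 1*(-5)))*(-3) = (3*(6 + 5))*(-3) = (3*11)*(-3) = 33*(-3) = -99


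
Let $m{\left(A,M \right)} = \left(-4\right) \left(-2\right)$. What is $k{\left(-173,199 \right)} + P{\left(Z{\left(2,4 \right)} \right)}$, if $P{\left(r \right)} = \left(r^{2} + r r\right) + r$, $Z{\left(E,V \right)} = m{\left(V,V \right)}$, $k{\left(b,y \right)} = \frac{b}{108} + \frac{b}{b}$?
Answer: $\frac{14623}{108} \approx 135.4$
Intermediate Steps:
$m{\left(A,M \right)} = 8$
$k{\left(b,y \right)} = 1 + \frac{b}{108}$ ($k{\left(b,y \right)} = b \frac{1}{108} + 1 = \frac{b}{108} + 1 = 1 + \frac{b}{108}$)
$Z{\left(E,V \right)} = 8$
$P{\left(r \right)} = r + 2 r^{2}$ ($P{\left(r \right)} = \left(r^{2} + r^{2}\right) + r = 2 r^{2} + r = r + 2 r^{2}$)
$k{\left(-173,199 \right)} + P{\left(Z{\left(2,4 \right)} \right)} = \left(1 + \frac{1}{108} \left(-173\right)\right) + 8 \left(1 + 2 \cdot 8\right) = \left(1 - \frac{173}{108}\right) + 8 \left(1 + 16\right) = - \frac{65}{108} + 8 \cdot 17 = - \frac{65}{108} + 136 = \frac{14623}{108}$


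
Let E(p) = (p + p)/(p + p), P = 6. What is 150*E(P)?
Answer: 150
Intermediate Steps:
E(p) = 1 (E(p) = (2*p)/((2*p)) = (2*p)*(1/(2*p)) = 1)
150*E(P) = 150*1 = 150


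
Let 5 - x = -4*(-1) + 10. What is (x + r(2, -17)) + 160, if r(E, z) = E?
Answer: 153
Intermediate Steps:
x = -9 (x = 5 - (-4*(-1) + 10) = 5 - (4 + 10) = 5 - 1*14 = 5 - 14 = -9)
(x + r(2, -17)) + 160 = (-9 + 2) + 160 = -7 + 160 = 153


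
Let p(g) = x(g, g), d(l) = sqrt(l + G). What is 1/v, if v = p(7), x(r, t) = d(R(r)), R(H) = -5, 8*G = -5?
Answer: -2*I*sqrt(10)/15 ≈ -0.42164*I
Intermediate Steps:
G = -5/8 (G = (1/8)*(-5) = -5/8 ≈ -0.62500)
d(l) = sqrt(-5/8 + l) (d(l) = sqrt(l - 5/8) = sqrt(-5/8 + l))
x(r, t) = 3*I*sqrt(10)/4 (x(r, t) = sqrt(-10 + 16*(-5))/4 = sqrt(-10 - 80)/4 = sqrt(-90)/4 = (3*I*sqrt(10))/4 = 3*I*sqrt(10)/4)
p(g) = 3*I*sqrt(10)/4
v = 3*I*sqrt(10)/4 ≈ 2.3717*I
1/v = 1/(3*I*sqrt(10)/4) = -2*I*sqrt(10)/15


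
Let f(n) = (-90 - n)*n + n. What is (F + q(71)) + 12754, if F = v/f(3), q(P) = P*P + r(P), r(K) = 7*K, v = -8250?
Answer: 842807/46 ≈ 18322.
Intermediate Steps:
q(P) = P² + 7*P (q(P) = P*P + 7*P = P² + 7*P)
f(n) = n + n*(-90 - n) (f(n) = n*(-90 - n) + n = n + n*(-90 - n))
F = 1375/46 (F = -8250*(-1/(3*(89 + 3))) = -8250/((-1*3*92)) = -8250/(-276) = -8250*(-1/276) = 1375/46 ≈ 29.891)
(F + q(71)) + 12754 = (1375/46 + 71*(7 + 71)) + 12754 = (1375/46 + 71*78) + 12754 = (1375/46 + 5538) + 12754 = 256123/46 + 12754 = 842807/46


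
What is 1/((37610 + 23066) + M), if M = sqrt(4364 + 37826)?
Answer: 30338/1840767393 - sqrt(42190)/3681534786 ≈ 1.6425e-5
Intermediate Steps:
M = sqrt(42190) ≈ 205.40
1/((37610 + 23066) + M) = 1/((37610 + 23066) + sqrt(42190)) = 1/(60676 + sqrt(42190))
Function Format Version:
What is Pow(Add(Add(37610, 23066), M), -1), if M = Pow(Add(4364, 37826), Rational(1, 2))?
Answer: Add(Rational(30338, 1840767393), Mul(Rational(-1, 3681534786), Pow(42190, Rational(1, 2)))) ≈ 1.6425e-5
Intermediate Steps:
M = Pow(42190, Rational(1, 2)) ≈ 205.40
Pow(Add(Add(37610, 23066), M), -1) = Pow(Add(Add(37610, 23066), Pow(42190, Rational(1, 2))), -1) = Pow(Add(60676, Pow(42190, Rational(1, 2))), -1)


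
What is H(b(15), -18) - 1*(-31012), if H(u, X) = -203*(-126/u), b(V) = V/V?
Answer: 56590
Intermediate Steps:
b(V) = 1
H(u, X) = 25578/u (H(u, X) = -203*(-126/u) = -(-25578)/u = 25578/u)
H(b(15), -18) - 1*(-31012) = 25578/1 - 1*(-31012) = 25578*1 + 31012 = 25578 + 31012 = 56590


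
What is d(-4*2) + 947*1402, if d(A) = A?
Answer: 1327686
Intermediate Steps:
d(-4*2) + 947*1402 = -4*2 + 947*1402 = -8 + 1327694 = 1327686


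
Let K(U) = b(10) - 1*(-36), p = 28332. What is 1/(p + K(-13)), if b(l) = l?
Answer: 1/28378 ≈ 3.5239e-5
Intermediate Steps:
K(U) = 46 (K(U) = 10 - 1*(-36) = 10 + 36 = 46)
1/(p + K(-13)) = 1/(28332 + 46) = 1/28378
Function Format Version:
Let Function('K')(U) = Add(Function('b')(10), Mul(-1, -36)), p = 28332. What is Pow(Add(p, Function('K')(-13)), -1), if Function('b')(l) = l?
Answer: Rational(1, 28378) ≈ 3.5239e-5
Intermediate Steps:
Function('K')(U) = 46 (Function('K')(U) = Add(10, Mul(-1, -36)) = Add(10, 36) = 46)
Pow(Add(p, Function('K')(-13)), -1) = Pow(Add(28332, 46), -1) = Pow(28378, -1) = Rational(1, 28378)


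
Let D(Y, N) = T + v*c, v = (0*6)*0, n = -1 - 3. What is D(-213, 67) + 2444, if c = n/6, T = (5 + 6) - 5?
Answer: 2450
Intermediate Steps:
n = -4
T = 6 (T = 11 - 5 = 6)
c = -⅔ (c = -4/6 = -4*⅙ = -⅔ ≈ -0.66667)
v = 0 (v = 0*0 = 0)
D(Y, N) = 6 (D(Y, N) = 6 + 0*(-⅔) = 6 + 0 = 6)
D(-213, 67) + 2444 = 6 + 2444 = 2450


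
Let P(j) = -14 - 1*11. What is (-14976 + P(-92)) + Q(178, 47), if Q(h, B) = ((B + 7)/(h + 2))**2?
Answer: -1500091/100 ≈ -15001.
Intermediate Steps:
P(j) = -25 (P(j) = -14 - 11 = -25)
Q(h, B) = (7 + B)**2/(2 + h)**2 (Q(h, B) = ((7 + B)/(2 + h))**2 = (7 + B)**2/(2 + h)**2)
(-14976 + P(-92)) + Q(178, 47) = (-14976 - 25) + (7 + 47)**2/(2 + 178)**2 = -15001 + 54**2/180**2 = -15001 + (1/32400)*2916 = -15001 + 9/100 = -1500091/100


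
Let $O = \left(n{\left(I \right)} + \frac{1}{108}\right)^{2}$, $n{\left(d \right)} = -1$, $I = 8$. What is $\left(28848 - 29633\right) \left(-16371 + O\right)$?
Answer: $\frac{149887817575}{11664} \approx 1.285 \cdot 10^{7}$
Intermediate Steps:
$O = \frac{11449}{11664}$ ($O = \left(-1 + \frac{1}{108}\right)^{2} = \left(- \frac{107}{108}\right)^{2} = \frac{11449}{11664} \approx 0.98157$)
$\left(28848 - 29633\right) \left(-16371 + O\right) = \left(28848 - 29633\right) \left(-16371 + \frac{11449}{11664}\right) = \left(-785\right) \left(- \frac{190939895}{11664}\right) = \frac{149887817575}{11664}$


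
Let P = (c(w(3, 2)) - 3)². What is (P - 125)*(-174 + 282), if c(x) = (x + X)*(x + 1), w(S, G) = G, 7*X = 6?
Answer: -497232/49 ≈ -10148.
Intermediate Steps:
X = 6/7 (X = (⅐)*6 = 6/7 ≈ 0.85714)
c(x) = (1 + x)*(6/7 + x) (c(x) = (x + 6/7)*(x + 1) = (6/7 + x)*(1 + x) = (1 + x)*(6/7 + x))
P = 1521/49 (P = ((6/7 + 2² + (13/7)*2) - 3)² = ((6/7 + 4 + 26/7) - 3)² = (60/7 - 3)² = (39/7)² = 1521/49 ≈ 31.041)
(P - 125)*(-174 + 282) = (1521/49 - 125)*(-174 + 282) = -4604/49*108 = -497232/49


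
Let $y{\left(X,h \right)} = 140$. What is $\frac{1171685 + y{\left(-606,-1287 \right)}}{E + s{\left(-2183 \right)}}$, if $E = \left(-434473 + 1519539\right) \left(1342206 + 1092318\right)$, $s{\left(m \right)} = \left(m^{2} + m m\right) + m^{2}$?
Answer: $\frac{1171825}{2641633515051} \approx 4.436 \cdot 10^{-7}$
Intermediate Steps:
$s{\left(m \right)} = 3 m^{2}$ ($s{\left(m \right)} = \left(m^{2} + m^{2}\right) + m^{2} = 2 m^{2} + m^{2} = 3 m^{2}$)
$E = 2641619218584$ ($E = 1085066 \cdot 2434524 = 2641619218584$)
$\frac{1171685 + y{\left(-606,-1287 \right)}}{E + s{\left(-2183 \right)}} = \frac{1171685 + 140}{2641619218584 + 3 \left(-2183\right)^{2}} = \frac{1171825}{2641619218584 + 3 \cdot 4765489} = \frac{1171825}{2641619218584 + 14296467} = \frac{1171825}{2641633515051}$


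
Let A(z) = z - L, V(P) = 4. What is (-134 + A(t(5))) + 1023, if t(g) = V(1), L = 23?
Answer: 870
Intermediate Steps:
t(g) = 4
A(z) = -23 + z (A(z) = z - 1*23 = z - 23 = -23 + z)
(-134 + A(t(5))) + 1023 = (-134 + (-23 + 4)) + 1023 = (-134 - 19) + 1023 = -153 + 1023 = 870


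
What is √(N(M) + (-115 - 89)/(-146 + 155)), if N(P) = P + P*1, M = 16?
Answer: 2*√21/3 ≈ 3.0550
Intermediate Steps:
N(P) = 2*P (N(P) = P + P = 2*P)
√(N(M) + (-115 - 89)/(-146 + 155)) = √(2*16 + (-115 - 89)/(-146 + 155)) = √(32 - 204/9) = √(32 - 204*⅑) = √(32 - 68/3) = √(28/3) = 2*√21/3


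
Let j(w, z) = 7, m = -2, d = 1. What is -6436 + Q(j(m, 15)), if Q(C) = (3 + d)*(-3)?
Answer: -6448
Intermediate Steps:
Q(C) = -12 (Q(C) = (3 + 1)*(-3) = 4*(-3) = -12)
-6436 + Q(j(m, 15)) = -6436 - 12 = -6448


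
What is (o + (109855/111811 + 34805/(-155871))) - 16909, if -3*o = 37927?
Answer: -515010135688208/17428092381 ≈ -29551.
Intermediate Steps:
o = -37927/3 (o = -⅓*37927 = -37927/3 ≈ -12642.)
(o + (109855/111811 + 34805/(-155871))) - 16909 = (-37927/3 + (109855/111811 + 34805/(-155871))) - 16909 = (-37927/3 + (109855*(1/111811) + 34805*(-1/155871))) - 16909 = (-37927/3 + (109855/111811 - 34805/155871)) - 16909 = (-37927/3 + 13231626850/17428092381) - 16909 = -220318521617879/17428092381 - 16909 = -515010135688208/17428092381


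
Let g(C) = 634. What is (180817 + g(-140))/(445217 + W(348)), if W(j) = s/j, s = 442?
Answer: 31572474/77467979 ≈ 0.40756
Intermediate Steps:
W(j) = 442/j
(180817 + g(-140))/(445217 + W(348)) = (180817 + 634)/(445217 + 442/348) = 181451/(445217 + 442*(1/348)) = 181451/(445217 + 221/174) = 181451/(77467979/174) = 181451*(174/77467979) = 31572474/77467979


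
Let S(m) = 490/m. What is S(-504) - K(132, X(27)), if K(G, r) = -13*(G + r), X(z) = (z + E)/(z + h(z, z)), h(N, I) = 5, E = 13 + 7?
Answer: 499427/288 ≈ 1734.1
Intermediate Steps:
E = 20
X(z) = (20 + z)/(5 + z) (X(z) = (z + 20)/(z + 5) = (20 + z)/(5 + z))
K(G, r) = -13*G - 13*r
S(-504) - K(132, X(27)) = 490/(-504) - (-13*132 - 13*(20 + 27)/(5 + 27)) = 490*(-1/504) - (-1716 - 13*47/32) = -35/36 - (-1716 - 13*47/32) = -35/36 - (-1716 - 611/32) = -35/36 - 1*(-55523/32) = -35/36 + 55523/32 = 499427/288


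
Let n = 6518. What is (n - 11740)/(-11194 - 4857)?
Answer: 746/2293 ≈ 0.32534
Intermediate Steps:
(n - 11740)/(-11194 - 4857) = (6518 - 11740)/(-11194 - 4857) = -5222/(-16051) = -5222*(-1/16051) = 746/2293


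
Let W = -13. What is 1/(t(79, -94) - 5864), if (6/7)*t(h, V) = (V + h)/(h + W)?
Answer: -132/774083 ≈ -0.00017052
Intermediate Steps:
t(h, V) = 7*(V + h)/(6*(-13 + h)) (t(h, V) = 7*((V + h)/(h - 13))/6 = 7*((V + h)/(-13 + h))/6 = 7*(V + h)/(6*(-13 + h)))
1/(t(79, -94) - 5864) = 1/(7*(-94 + 79)/(6*(-13 + 79)) - 5864) = 1/((7/6)*(-15)/66 - 5864) = 1/((7/6)*(1/66)*(-15) - 5864) = 1/(-35/132 - 5864) = 1/(-774083/132) = -132/774083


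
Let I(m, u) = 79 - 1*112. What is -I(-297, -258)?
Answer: 33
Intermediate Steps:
I(m, u) = -33 (I(m, u) = 79 - 112 = -33)
-I(-297, -258) = -1*(-33) = 33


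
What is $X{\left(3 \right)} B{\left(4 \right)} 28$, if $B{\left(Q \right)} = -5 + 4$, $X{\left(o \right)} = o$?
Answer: $-84$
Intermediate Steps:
$B{\left(Q \right)} = -1$
$X{\left(3 \right)} B{\left(4 \right)} 28 = 3 \left(-1\right) 28 = \left(-3\right) 28 = -84$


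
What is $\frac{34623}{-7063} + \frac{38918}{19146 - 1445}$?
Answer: $- \frac{337983889}{125022163} \approx -2.7034$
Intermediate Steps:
$\frac{34623}{-7063} + \frac{38918}{19146 - 1445} = 34623 \left(- \frac{1}{7063}\right) + \frac{38918}{17701} = - \frac{34623}{7063} + 38918 \cdot \frac{1}{17701} = - \frac{34623}{7063} + \frac{38918}{17701} = - \frac{337983889}{125022163}$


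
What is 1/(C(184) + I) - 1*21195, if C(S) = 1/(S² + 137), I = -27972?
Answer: -20153312307018/950852195 ≈ -21195.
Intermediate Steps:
C(S) = 1/(137 + S²)
1/(C(184) + I) - 1*21195 = 1/(1/(137 + 184²) - 27972) - 1*21195 = 1/(1/(137 + 33856) - 27972) - 21195 = 1/(1/33993 - 27972) - 21195 = 1/(-950852195/33993) - 21195 = -33993/950852195 - 21195 = -20153312307018/950852195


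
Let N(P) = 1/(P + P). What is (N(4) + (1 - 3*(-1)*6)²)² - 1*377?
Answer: 8322193/64 ≈ 1.3003e+5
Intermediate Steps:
N(P) = 1/(2*P)
(N(4) + (1 - 3*(-1)*6)²)² - 1*377 = ((½)/4 + (1 - 3*(-1)*6)²)² - 1*377 = ((½)*(¼) + (1 + 3*6)²)² - 377 = (⅛ + (1 + 18)²)² - 377 = (⅛ + 19²)² - 377 = (⅛ + 361)² - 377 = (2889/8)² - 377 = 8346321/64 - 377 = 8322193/64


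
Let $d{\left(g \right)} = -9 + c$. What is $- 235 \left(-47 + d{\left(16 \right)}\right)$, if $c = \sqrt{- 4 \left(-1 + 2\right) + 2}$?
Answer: $13160 - 235 i \sqrt{2} \approx 13160.0 - 332.34 i$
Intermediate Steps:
$c = i \sqrt{2}$ ($c = \sqrt{\left(-4\right) 1 + 2} = \sqrt{-4 + 2} = \sqrt{-2} = i \sqrt{2} \approx 1.4142 i$)
$d{\left(g \right)} = -9 + i \sqrt{2}$
$- 235 \left(-47 + d{\left(16 \right)}\right) = - 235 \left(-47 - \left(9 - i \sqrt{2}\right)\right) = - 235 \left(-56 + i \sqrt{2}\right) = 13160 - 235 i \sqrt{2}$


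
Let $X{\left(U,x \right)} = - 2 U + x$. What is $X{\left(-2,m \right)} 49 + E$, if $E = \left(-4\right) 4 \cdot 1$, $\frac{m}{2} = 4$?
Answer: $572$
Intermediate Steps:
$m = 8$ ($m = 2 \cdot 4 = 8$)
$X{\left(U,x \right)} = x - 2 U$
$E = -16$ ($E = \left(-16\right) 1 = -16$)
$X{\left(-2,m \right)} 49 + E = \left(8 - -4\right) 49 - 16 = \left(8 + 4\right) 49 - 16 = 12 \cdot 49 - 16 = 588 - 16 = 572$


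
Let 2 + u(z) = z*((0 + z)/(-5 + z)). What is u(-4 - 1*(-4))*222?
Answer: -444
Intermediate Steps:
u(z) = -2 + z²/(-5 + z) (u(z) = -2 + z*((0 + z)/(-5 + z)) = -2 + z*(z/(-5 + z)) = -2 + z²/(-5 + z))
u(-4 - 1*(-4))*222 = ((10 + (-4 - 1*(-4))² - 2*(-4 - 1*(-4)))/(-5 + (-4 - 1*(-4))))*222 = ((10 + (-4 + 4)² - 2*(-4 + 4))/(-5 + (-4 + 4)))*222 = ((10 + 0² - 2*0)/(-5 + 0))*222 = ((10 + 0 + 0)/(-5))*222 = -⅕*10*222 = -2*222 = -444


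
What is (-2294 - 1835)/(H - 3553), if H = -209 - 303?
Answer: 4129/4065 ≈ 1.0157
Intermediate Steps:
H = -512
(-2294 - 1835)/(H - 3553) = (-2294 - 1835)/(-512 - 3553) = -4129/(-4065) = -4129*(-1/4065) = 4129/4065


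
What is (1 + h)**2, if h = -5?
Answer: 16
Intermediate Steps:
(1 + h)**2 = (1 - 5)**2 = (-4)**2 = 16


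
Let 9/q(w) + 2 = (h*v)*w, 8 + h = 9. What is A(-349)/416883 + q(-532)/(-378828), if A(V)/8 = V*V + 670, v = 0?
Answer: 82481206195/35094878472 ≈ 2.3502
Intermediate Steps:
A(V) = 5360 + 8*V**2 (A(V) = 8*(V*V + 670) = 8*(V**2 + 670) = 8*(670 + V**2) = 5360 + 8*V**2)
h = 1 (h = -8 + 9 = 1)
q(w) = -9/2 (q(w) = 9/(-2 + (1*0)*w) = 9/(-2 + 0*w) = 9/(-2 + 0) = 9/(-2) = 9*(-1/2) = -9/2)
A(-349)/416883 + q(-532)/(-378828) = (5360 + 8*(-349)**2)/416883 - 9/2/(-378828) = (5360 + 8*121801)*(1/416883) - 9/2*(-1/378828) = (5360 + 974408)*(1/416883) + 1/84184 = 979768*(1/416883) + 1/84184 = 979768/416883 + 1/84184 = 82481206195/35094878472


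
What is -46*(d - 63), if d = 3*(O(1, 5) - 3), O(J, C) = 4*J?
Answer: 2760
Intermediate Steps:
d = 3 (d = 3*(4*1 - 3) = 3*(4 - 3) = 3*1 = 3)
-46*(d - 63) = -46*(3 - 63) = -46*(-60) = 2760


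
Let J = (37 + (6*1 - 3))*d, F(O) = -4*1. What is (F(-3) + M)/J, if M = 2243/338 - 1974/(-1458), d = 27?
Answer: 65543/17740944 ≈ 0.0036944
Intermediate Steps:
F(O) = -4
M = 656251/82134 (M = 2243*(1/338) - 1974*(-1/1458) = 2243/338 + 329/243 = 656251/82134 ≈ 7.9900)
J = 1080 (J = (37 + (6*1 - 3))*27 = (37 + (6 - 3))*27 = (37 + 3)*27 = 40*27 = 1080)
(F(-3) + M)/J = (-4 + 656251/82134)/1080 = (327715/82134)*(1/1080) = 65543/17740944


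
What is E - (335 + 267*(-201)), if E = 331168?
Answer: 384500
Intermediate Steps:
E - (335 + 267*(-201)) = 331168 - (335 + 267*(-201)) = 331168 - (335 - 53667) = 331168 - 1*(-53332) = 331168 + 53332 = 384500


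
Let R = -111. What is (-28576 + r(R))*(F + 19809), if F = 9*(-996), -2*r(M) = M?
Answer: -618609645/2 ≈ -3.0930e+8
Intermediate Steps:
r(M) = -M/2
F = -8964
(-28576 + r(R))*(F + 19809) = (-28576 - ½*(-111))*(-8964 + 19809) = (-28576 + 111/2)*10845 = -57041/2*10845 = -618609645/2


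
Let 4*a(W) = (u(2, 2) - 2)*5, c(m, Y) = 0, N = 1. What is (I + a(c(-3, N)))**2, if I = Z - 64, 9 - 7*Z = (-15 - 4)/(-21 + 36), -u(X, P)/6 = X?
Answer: 5764801/900 ≈ 6405.3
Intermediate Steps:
u(X, P) = -6*X
a(W) = -35/2 (a(W) = ((-6*2 - 2)*5)/4 = ((-12 - 2)*5)/4 = (-14*5)/4 = (1/4)*(-70) = -35/2)
Z = 22/15 (Z = 9/7 - (-15 - 4)/(7*(-21 + 36)) = 9/7 - (-19)/(7*15) = 9/7 - 1/7*(-19/15) = 9/7 + 19/105 = 22/15 ≈ 1.4667)
I = -938/15 (I = 22/15 - 64 = -938/15 ≈ -62.533)
(I + a(c(-3, N)))**2 = (-938/15 - 35/2)**2 = (-2401/30)**2 = 5764801/900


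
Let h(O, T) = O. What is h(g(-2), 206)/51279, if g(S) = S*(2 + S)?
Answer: 0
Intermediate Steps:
h(g(-2), 206)/51279 = -2*(2 - 2)/51279 = -2*0*(1/51279) = 0*(1/51279) = 0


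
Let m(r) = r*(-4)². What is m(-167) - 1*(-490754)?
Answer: 488082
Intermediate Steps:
m(r) = 16*r (m(r) = r*16 = 16*r)
m(-167) - 1*(-490754) = 16*(-167) - 1*(-490754) = -2672 + 490754 = 488082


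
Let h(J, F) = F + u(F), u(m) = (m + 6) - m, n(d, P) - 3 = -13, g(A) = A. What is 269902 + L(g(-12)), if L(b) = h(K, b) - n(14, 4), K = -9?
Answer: 269906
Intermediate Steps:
n(d, P) = -10 (n(d, P) = 3 - 13 = -10)
u(m) = 6 (u(m) = (6 + m) - m = 6)
h(J, F) = 6 + F (h(J, F) = F + 6 = 6 + F)
L(b) = 16 + b (L(b) = (6 + b) - 1*(-10) = (6 + b) + 10 = 16 + b)
269902 + L(g(-12)) = 269902 + (16 - 12) = 269902 + 4 = 269906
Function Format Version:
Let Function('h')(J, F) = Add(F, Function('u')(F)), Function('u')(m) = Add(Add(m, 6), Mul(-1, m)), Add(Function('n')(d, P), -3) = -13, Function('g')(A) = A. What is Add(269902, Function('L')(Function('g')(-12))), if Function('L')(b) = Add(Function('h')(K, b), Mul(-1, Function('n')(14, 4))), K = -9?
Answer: 269906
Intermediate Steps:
Function('n')(d, P) = -10 (Function('n')(d, P) = Add(3, -13) = -10)
Function('u')(m) = 6 (Function('u')(m) = Add(Add(6, m), Mul(-1, m)) = 6)
Function('h')(J, F) = Add(6, F) (Function('h')(J, F) = Add(F, 6) = Add(6, F))
Function('L')(b) = Add(16, b) (Function('L')(b) = Add(Add(6, b), Mul(-1, -10)) = Add(Add(6, b), 10) = Add(16, b))
Add(269902, Function('L')(Function('g')(-12))) = Add(269902, Add(16, -12)) = Add(269902, 4) = 269906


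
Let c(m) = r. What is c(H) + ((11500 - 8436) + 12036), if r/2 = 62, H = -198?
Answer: 15224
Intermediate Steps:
r = 124 (r = 2*62 = 124)
c(m) = 124
c(H) + ((11500 - 8436) + 12036) = 124 + ((11500 - 8436) + 12036) = 124 + (3064 + 12036) = 124 + 15100 = 15224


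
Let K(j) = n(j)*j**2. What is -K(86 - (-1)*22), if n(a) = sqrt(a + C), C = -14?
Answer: -11664*sqrt(94) ≈ -1.1309e+5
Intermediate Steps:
n(a) = sqrt(-14 + a) (n(a) = sqrt(a - 14) = sqrt(-14 + a))
K(j) = j**2*sqrt(-14 + j) (K(j) = sqrt(-14 + j)*j**2 = j**2*sqrt(-14 + j))
-K(86 - (-1)*22) = -(86 - (-1)*22)**2*sqrt(-14 + (86 - (-1)*22)) = -(86 - 1*(-22))**2*sqrt(-14 + (86 - 1*(-22))) = -(86 + 22)**2*sqrt(-14 + (86 + 22)) = -108**2*sqrt(-14 + 108) = -11664*sqrt(94)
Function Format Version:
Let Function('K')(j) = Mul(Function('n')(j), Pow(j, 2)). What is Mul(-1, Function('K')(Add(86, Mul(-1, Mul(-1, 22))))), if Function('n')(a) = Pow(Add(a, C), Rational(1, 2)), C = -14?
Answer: Mul(-11664, Pow(94, Rational(1, 2))) ≈ -1.1309e+5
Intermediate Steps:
Function('n')(a) = Pow(Add(-14, a), Rational(1, 2)) (Function('n')(a) = Pow(Add(a, -14), Rational(1, 2)) = Pow(Add(-14, a), Rational(1, 2)))
Function('K')(j) = Mul(Pow(j, 2), Pow(Add(-14, j), Rational(1, 2))) (Function('K')(j) = Mul(Pow(Add(-14, j), Rational(1, 2)), Pow(j, 2)) = Mul(Pow(j, 2), Pow(Add(-14, j), Rational(1, 2))))
Mul(-1, Function('K')(Add(86, Mul(-1, Mul(-1, 22))))) = Mul(-1, Mul(Pow(Add(86, Mul(-1, Mul(-1, 22))), 2), Pow(Add(-14, Add(86, Mul(-1, Mul(-1, 22)))), Rational(1, 2)))) = Mul(-1, Mul(Pow(Add(86, Mul(-1, -22)), 2), Pow(Add(-14, Add(86, Mul(-1, -22))), Rational(1, 2)))) = Mul(-1, Mul(Pow(Add(86, 22), 2), Pow(Add(-14, Add(86, 22)), Rational(1, 2)))) = Mul(-1, Mul(Pow(108, 2), Pow(Add(-14, 108), Rational(1, 2)))) = Mul(-1, Mul(11664, Pow(94, Rational(1, 2)))) = Mul(-11664, Pow(94, Rational(1, 2)))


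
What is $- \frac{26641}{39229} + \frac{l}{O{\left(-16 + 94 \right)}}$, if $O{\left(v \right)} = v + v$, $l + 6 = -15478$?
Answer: $- \frac{152894458}{1529931} \approx -99.936$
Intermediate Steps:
$l = -15484$ ($l = -6 - 15478 = -15484$)
$O{\left(v \right)} = 2 v$
$- \frac{26641}{39229} + \frac{l}{O{\left(-16 + 94 \right)}} = - \frac{26641}{39229} - \frac{15484}{2 \left(-16 + 94\right)} = \left(-26641\right) \frac{1}{39229} - \frac{15484}{2 \cdot 78} = - \frac{26641}{39229} - \frac{15484}{156} = - \frac{26641}{39229} - \frac{3871}{39} = - \frac{152894458}{1529931}$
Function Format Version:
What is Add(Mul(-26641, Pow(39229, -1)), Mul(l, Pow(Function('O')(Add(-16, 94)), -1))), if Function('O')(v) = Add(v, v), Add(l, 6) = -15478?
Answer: Rational(-152894458, 1529931) ≈ -99.936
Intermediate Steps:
l = -15484 (l = Add(-6, -15478) = -15484)
Function('O')(v) = Mul(2, v)
Add(Mul(-26641, Pow(39229, -1)), Mul(l, Pow(Function('O')(Add(-16, 94)), -1))) = Add(Mul(-26641, Pow(39229, -1)), Mul(-15484, Pow(Mul(2, Add(-16, 94)), -1))) = Add(Mul(-26641, Rational(1, 39229)), Mul(-15484, Pow(Mul(2, 78), -1))) = Add(Rational(-26641, 39229), Mul(-15484, Pow(156, -1))) = Add(Rational(-26641, 39229), Mul(-15484, Rational(1, 156))) = Add(Rational(-26641, 39229), Rational(-3871, 39)) = Rational(-152894458, 1529931)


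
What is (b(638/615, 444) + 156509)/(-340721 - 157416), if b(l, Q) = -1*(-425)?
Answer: -156934/498137 ≈ -0.31504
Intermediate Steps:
b(l, Q) = 425
(b(638/615, 444) + 156509)/(-340721 - 157416) = (425 + 156509)/(-340721 - 157416) = 156934/(-498137) = 156934*(-1/498137) = -156934/498137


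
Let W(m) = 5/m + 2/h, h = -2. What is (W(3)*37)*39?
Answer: 962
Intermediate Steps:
W(m) = -1 + 5/m (W(m) = 5/m + 2/(-2) = 5/m + 2*(-1/2) = 5/m - 1 = -1 + 5/m)
(W(3)*37)*39 = (((5 - 1*3)/3)*37)*39 = (((5 - 3)/3)*37)*39 = (((1/3)*2)*37)*39 = ((2/3)*37)*39 = (74/3)*39 = 962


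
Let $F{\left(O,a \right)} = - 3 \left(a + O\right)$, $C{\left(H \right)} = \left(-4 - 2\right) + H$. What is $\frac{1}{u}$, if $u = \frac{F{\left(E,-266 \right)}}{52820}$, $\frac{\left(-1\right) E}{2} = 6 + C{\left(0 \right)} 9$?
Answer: $\frac{5282}{51} \approx 103.57$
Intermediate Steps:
$C{\left(H \right)} = -6 + H$
$E = 96$ ($E = - 2 \left(6 + \left(-6 + 0\right) 9\right) = - 2 \left(6 - 54\right) = \left(-2\right) \left(-48\right) = 96$)
$F{\left(O,a \right)} = - 3 O - 3 a$ ($F{\left(O,a \right)} = - 3 \left(O + a\right) = - 3 O - 3 a$)
$u = \frac{51}{5282}$ ($u = \frac{\left(-3\right) 96 - -798}{52820} = \left(-288 + 798\right) \frac{1}{52820} = 510 \cdot \frac{1}{52820} = \frac{51}{5282} \approx 0.0096554$)
$\frac{1}{u} = \frac{1}{\frac{51}{5282}} = \frac{5282}{51}$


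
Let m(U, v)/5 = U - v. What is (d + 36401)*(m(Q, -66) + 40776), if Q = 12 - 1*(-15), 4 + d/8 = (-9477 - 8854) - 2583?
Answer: -5400220263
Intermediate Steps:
d = -167344 (d = -32 + 8*((-9477 - 8854) - 2583) = -32 + 8*(-18331 - 2583) = -32 + 8*(-20914) = -32 - 167312 = -167344)
Q = 27 (Q = 12 + 15 = 27)
m(U, v) = -5*v + 5*U (m(U, v) = 5*(U - v) = -5*v + 5*U)
(d + 36401)*(m(Q, -66) + 40776) = (-167344 + 36401)*((-5*(-66) + 5*27) + 40776) = -130943*((330 + 135) + 40776) = -130943*(465 + 40776) = -130943*41241 = -5400220263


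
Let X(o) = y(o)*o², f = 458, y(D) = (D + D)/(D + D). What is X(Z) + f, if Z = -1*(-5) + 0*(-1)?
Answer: 483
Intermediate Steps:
y(D) = 1 (y(D) = (2*D)/((2*D)) = (2*D)*(1/(2*D)) = 1)
Z = 5 (Z = 5 + 0 = 5)
X(o) = o² (X(o) = 1*o² = o²)
X(Z) + f = 5² + 458 = 25 + 458 = 483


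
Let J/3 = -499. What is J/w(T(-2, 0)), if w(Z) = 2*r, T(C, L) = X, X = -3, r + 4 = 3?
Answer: 1497/2 ≈ 748.50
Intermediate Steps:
r = -1 (r = -4 + 3 = -1)
T(C, L) = -3
J = -1497 (J = 3*(-499) = -1497)
w(Z) = -2 (w(Z) = 2*(-1) = -2)
J/w(T(-2, 0)) = -1497/(-2) = -1497*(-½) = 1497/2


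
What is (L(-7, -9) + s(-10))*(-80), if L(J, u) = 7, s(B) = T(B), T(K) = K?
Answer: 240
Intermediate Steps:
s(B) = B
(L(-7, -9) + s(-10))*(-80) = (7 - 10)*(-80) = -3*(-80) = 240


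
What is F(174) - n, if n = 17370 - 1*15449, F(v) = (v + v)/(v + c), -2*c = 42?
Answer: -97855/51 ≈ -1918.7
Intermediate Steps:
c = -21 (c = -½*42 = -21)
F(v) = 2*v/(-21 + v) (F(v) = (v + v)/(v - 21) = (2*v)/(-21 + v) = 2*v/(-21 + v))
n = 1921 (n = 17370 - 15449 = 1921)
F(174) - n = 2*174/(-21 + 174) - 1*1921 = 2*174/153 - 1921 = 2*174*(1/153) - 1921 = 116/51 - 1921 = -97855/51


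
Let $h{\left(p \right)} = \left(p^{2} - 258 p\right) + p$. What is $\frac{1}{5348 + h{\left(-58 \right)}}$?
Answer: $\frac{1}{23618} \approx 4.2341 \cdot 10^{-5}$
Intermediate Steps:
$h{\left(p \right)} = p^{2} - 257 p$
$\frac{1}{5348 + h{\left(-58 \right)}} = \frac{1}{5348 - 58 \left(-257 - 58\right)} = \frac{1}{5348 - -18270} = \frac{1}{5348 + 18270} = \frac{1}{23618}$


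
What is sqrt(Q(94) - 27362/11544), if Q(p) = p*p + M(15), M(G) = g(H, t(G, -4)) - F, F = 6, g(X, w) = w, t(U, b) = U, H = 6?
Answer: sqrt(73650227937)/2886 ≈ 94.035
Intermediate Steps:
M(G) = -6 + G (M(G) = G - 1*6 = G - 6 = -6 + G)
Q(p) = 9 + p**2 (Q(p) = p*p + (-6 + 15) = p**2 + 9 = 9 + p**2)
sqrt(Q(94) - 27362/11544) = sqrt((9 + 94**2) - 27362/11544) = sqrt((9 + 8836) - 27362*1/11544) = sqrt(8845 - 13681/5772) = sqrt(51039659/5772) = sqrt(73650227937)/2886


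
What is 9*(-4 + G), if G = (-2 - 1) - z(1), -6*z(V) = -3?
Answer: -135/2 ≈ -67.500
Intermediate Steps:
z(V) = 1/2 (z(V) = -1/6*(-3) = 1/2)
G = -7/2 (G = (-2 - 1) - 1*1/2 = -3 - 1/2 = -7/2 ≈ -3.5000)
9*(-4 + G) = 9*(-4 - 7/2) = 9*(-15/2) = -135/2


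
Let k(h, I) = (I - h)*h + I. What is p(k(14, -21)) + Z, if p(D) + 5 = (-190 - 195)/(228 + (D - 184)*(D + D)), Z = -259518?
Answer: -184395763299/710518 ≈ -2.5952e+5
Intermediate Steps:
k(h, I) = I + h*(I - h) (k(h, I) = h*(I - h) + I = I + h*(I - h))
p(D) = -5 - 385/(228 + 2*D*(-184 + D)) (p(D) = -5 + (-190 - 195)/(228 + (D - 184)*(D + D)) = -5 - 385/(228 + (-184 + D)*(2*D)) = -5 - 385/(228 + 2*D*(-184 + D)))
p(k(14, -21)) + Z = 5*(-305 - 2*(-21 - 1*14² - 21*14)² + 368*(-21 - 1*14² - 21*14))/(2*(114 + (-21 - 1*14² - 21*14)² - 184*(-21 - 1*14² - 21*14))) - 259518 = 5*(-305 - 2*(-21 - 1*196 - 294)² + 368*(-21 - 1*196 - 294))/(2*(114 + (-21 - 1*196 - 294)² - 184*(-21 - 1*196 - 294))) - 259518 = 5*(-305 - 2*(-21 - 196 - 294)² + 368*(-21 - 196 - 294))/(2*(114 + (-21 - 196 - 294)² - 184*(-21 - 196 - 294))) - 259518 = 5*(-305 - 2*(-511)² + 368*(-511))/(2*(114 + (-511)² - 184*(-511))) - 259518 = 5*(-305 - 2*261121 - 188048)/(2*(114 + 261121 + 94024)) - 259518 = (5/2)*(-305 - 522242 - 188048)/355259 - 259518 = (5/2)*(1/355259)*(-710595) - 259518 = -3552975/710518 - 259518 = -184395763299/710518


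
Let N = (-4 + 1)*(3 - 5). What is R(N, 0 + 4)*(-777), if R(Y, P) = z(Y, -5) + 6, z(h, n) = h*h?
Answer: -32634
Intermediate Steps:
N = 6 (N = -3*(-2) = 6)
z(h, n) = h**2
R(Y, P) = 6 + Y**2 (R(Y, P) = Y**2 + 6 = 6 + Y**2)
R(N, 0 + 4)*(-777) = (6 + 6**2)*(-777) = (6 + 36)*(-777) = 42*(-777) = -32634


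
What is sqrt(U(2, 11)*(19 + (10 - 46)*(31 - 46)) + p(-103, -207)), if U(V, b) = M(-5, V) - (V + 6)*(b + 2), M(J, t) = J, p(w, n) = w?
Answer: I*sqrt(61034) ≈ 247.05*I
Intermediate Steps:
U(V, b) = -5 - (2 + b)*(6 + V) (U(V, b) = -5 - (V + 6)*(b + 2) = -5 - (6 + V)*(2 + b) = -5 - (2 + b)*(6 + V))
sqrt(U(2, 11)*(19 + (10 - 46)*(31 - 46)) + p(-103, -207)) = sqrt((-17 - 6*11 - 2*2 - 1*2*11)*(19 + (10 - 46)*(31 - 46)) - 103) = sqrt((-17 - 66 - 4 - 22)*(19 - 36*(-15)) - 103) = sqrt(-109*(19 + 540) - 103) = sqrt(-109*559 - 103) = sqrt(-60931 - 103) = sqrt(-61034) = I*sqrt(61034)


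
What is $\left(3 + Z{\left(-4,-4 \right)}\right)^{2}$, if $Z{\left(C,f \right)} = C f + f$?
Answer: $225$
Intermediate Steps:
$Z{\left(C,f \right)} = f + C f$
$\left(3 + Z{\left(-4,-4 \right)}\right)^{2} = \left(3 - 4 \left(1 - 4\right)\right)^{2} = \left(3 - -12\right)^{2} = \left(3 + 12\right)^{2} = 15^{2} = 225$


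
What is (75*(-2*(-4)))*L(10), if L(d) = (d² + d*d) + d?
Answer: 126000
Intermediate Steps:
L(d) = d + 2*d² (L(d) = (d² + d²) + d = 2*d² + d = d + 2*d²)
(75*(-2*(-4)))*L(10) = (75*(-2*(-4)))*(10*(1 + 2*10)) = (75*8)*(10*(1 + 20)) = 600*(10*21) = 600*210 = 126000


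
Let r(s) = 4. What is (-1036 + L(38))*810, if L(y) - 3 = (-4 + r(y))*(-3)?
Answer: -836730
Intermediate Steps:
L(y) = 3 (L(y) = 3 + (-4 + 4)*(-3) = 3 + 0*(-3) = 3 + 0 = 3)
(-1036 + L(38))*810 = (-1036 + 3)*810 = -1033*810 = -836730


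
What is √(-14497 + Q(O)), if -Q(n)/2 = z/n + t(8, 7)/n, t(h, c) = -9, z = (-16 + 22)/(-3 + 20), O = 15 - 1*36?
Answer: I*√4189871/17 ≈ 120.41*I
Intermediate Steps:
O = -21 (O = 15 - 36 = -21)
z = 6/17 ≈ 0.35294
Q(n) = 294/(17*n) (Q(n) = -2*(6/(17*n) - 9/n) = -(-294)/(17*n) = 294/(17*n))
√(-14497 + Q(O)) = √(-14497 + (294/17)/(-21)) = √(-14497 + (294/17)*(-1/21)) = √(-14497 - 14/17) = √(-246463/17) = I*√4189871/17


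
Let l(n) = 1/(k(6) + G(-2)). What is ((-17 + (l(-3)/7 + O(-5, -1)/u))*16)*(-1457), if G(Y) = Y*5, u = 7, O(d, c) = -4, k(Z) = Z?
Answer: 2873204/7 ≈ 4.1046e+5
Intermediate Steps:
G(Y) = 5*Y
l(n) = -1/4 (l(n) = 1/(6 + 5*(-2)) = 1/(6 - 10) = 1/(-4) = -1/4)
((-17 + (l(-3)/7 + O(-5, -1)/u))*16)*(-1457) = ((-17 + (-1/4/7 - 4/7))*16)*(-1457) = ((-17 + (-1/4*1/7 - 4*1/7))*16)*(-1457) = ((-17 + (-1/28 - 4/7))*16)*(-1457) = ((-17 - 17/28)*16)*(-1457) = -493/28*16*(-1457) = -1972/7*(-1457) = 2873204/7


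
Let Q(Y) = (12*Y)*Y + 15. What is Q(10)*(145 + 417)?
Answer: 682830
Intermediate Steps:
Q(Y) = 15 + 12*Y**2 (Q(Y) = 12*Y**2 + 15 = 15 + 12*Y**2)
Q(10)*(145 + 417) = (15 + 12*10**2)*(145 + 417) = (15 + 12*100)*562 = (15 + 1200)*562 = 1215*562 = 682830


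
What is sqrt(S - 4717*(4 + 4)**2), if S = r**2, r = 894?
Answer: 2*sqrt(124337) ≈ 705.23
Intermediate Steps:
S = 799236 (S = 894**2 = 799236)
sqrt(S - 4717*(4 + 4)**2) = sqrt(799236 - 4717*(4 + 4)**2) = sqrt(799236 - 4717*8**2) = sqrt(799236 - 4717*64) = sqrt(799236 - 301888) = sqrt(497348) = 2*sqrt(124337)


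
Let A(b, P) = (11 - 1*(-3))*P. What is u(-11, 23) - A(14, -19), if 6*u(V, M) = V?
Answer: 1585/6 ≈ 264.17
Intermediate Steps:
u(V, M) = V/6
A(b, P) = 14*P (A(b, P) = (11 + 3)*P = 14*P)
u(-11, 23) - A(14, -19) = (1/6)*(-11) - 14*(-19) = -11/6 - 1*(-266) = -11/6 + 266 = 1585/6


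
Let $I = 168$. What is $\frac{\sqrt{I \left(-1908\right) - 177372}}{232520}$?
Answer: $\frac{3 i \sqrt{13831}}{116260} \approx 0.0030347 i$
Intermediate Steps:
$\frac{\sqrt{I \left(-1908\right) - 177372}}{232520} = \frac{\sqrt{168 \left(-1908\right) - 177372}}{232520} = \sqrt{-320544 - 177372} \cdot \frac{1}{232520} = \sqrt{-497916} \cdot \frac{1}{232520} = 6 i \sqrt{13831} \cdot \frac{1}{232520} = \frac{3 i \sqrt{13831}}{116260}$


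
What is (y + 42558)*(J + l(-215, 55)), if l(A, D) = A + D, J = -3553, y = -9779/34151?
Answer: -5396431422527/34151 ≈ -1.5802e+8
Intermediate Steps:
y = -9779/34151 (y = -9779*1/34151 = -9779/34151 ≈ -0.28635)
(y + 42558)*(J + l(-215, 55)) = (-9779/34151 + 42558)*(-3553 + (-215 + 55)) = 1453388479*(-3553 - 160)/34151 = (1453388479/34151)*(-3713) = -5396431422527/34151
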